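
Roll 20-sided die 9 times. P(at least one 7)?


P(no 7)^9 = (19/20)^9 = 322687697779/512000000000
P(≥1) = 1 - 322687697779/512000000000 = 189312302221/512000000000

P = 189312302221/512000000000 ≈ 36.98%


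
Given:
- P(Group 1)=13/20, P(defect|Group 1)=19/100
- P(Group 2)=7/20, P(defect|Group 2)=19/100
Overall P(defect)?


P(B) = Σ P(B|Aᵢ)×P(Aᵢ)
  19/100×13/20 = 247/2000
  19/100×7/20 = 133/2000
Sum = 19/100

P(defect) = 19/100 ≈ 19.00%


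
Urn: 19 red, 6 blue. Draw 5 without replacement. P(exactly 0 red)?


Hypergeometric: C(19,0)×C(6,5)/C(25,5)
= 1×6/53130 = 1/8855

P(X=0) = 1/8855 ≈ 0.01%


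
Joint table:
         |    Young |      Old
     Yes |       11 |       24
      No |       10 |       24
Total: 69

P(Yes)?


P(Yes) = (11+24)/69 = 35/69

P(Yes) = 35/69 ≈ 50.72%


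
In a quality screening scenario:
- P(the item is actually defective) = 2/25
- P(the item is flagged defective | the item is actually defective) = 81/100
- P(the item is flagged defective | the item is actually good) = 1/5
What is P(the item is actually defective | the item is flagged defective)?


Using Bayes' theorem:
P(A|B) = P(B|A)·P(A) / P(B)

P(the item is flagged defective) = 81/100 × 2/25 + 1/5 × 23/25
= 81/1250 + 23/125 = 311/1250

P(the item is actually defective|the item is flagged defective) = (81/1250) / (311/1250) = 81/311

P(the item is actually defective|the item is flagged defective) = 81/311 ≈ 26.05%


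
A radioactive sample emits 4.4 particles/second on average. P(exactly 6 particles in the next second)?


Poisson(λ=4.4): P(X=6) = e^(-λ)×λ^k/k!
= e^(-4.4) × 4.4^6 / 6!
≈ 0.0122773399 × 7256.313856 / 720 ≈ 0.123734

P(X=6) ≈ 0.123734 ≈ 12.37%


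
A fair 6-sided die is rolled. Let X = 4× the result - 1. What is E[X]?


E[die] = (1+6)/2 = 7/2
E[X] = 4×7/2 - 1 = 13

E[X] = 13


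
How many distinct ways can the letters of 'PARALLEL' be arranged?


Letters: 8, freq: {'P': 1, 'A': 2, 'R': 1, 'L': 3, 'E': 1}
8!/(1!×2!×1!×3!×1!) = 40320/12 = 3360

3360


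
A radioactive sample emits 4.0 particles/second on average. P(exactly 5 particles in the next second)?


Poisson(λ=4.0): P(X=5) = e^(-λ)×λ^k/k!
= e^(-4.0) × 4.0^5 / 5!
≈ 0.01831563889 × 1024 / 120 ≈ 0.156293

P(X=5) ≈ 0.156293 ≈ 15.63%


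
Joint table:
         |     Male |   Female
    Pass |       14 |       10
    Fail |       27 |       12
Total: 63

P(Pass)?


P(Pass) = (14+10)/63 = 24/63 = 8/21

P(Pass) = 8/21 ≈ 38.10%


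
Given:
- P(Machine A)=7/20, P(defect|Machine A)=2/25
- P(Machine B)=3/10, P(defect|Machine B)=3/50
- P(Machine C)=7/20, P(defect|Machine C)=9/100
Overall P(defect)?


P(B) = Σ P(B|Aᵢ)×P(Aᵢ)
  2/25×7/20 = 7/250
  3/50×3/10 = 9/500
  9/100×7/20 = 63/2000
Sum = 31/400

P(defect) = 31/400 ≈ 7.75%


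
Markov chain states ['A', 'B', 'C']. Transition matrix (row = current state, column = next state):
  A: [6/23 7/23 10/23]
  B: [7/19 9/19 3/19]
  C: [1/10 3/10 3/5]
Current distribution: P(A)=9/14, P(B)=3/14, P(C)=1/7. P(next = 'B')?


P(next=B) = Σᵢ P(now=i)×P(i→B)
= 9/14×7/23 + 3/14×9/19 + 1/7×3/10
= 9/46 + 27/266 + 3/70 = 10401/30590

P = 10401/30590 ≈ 0.3400


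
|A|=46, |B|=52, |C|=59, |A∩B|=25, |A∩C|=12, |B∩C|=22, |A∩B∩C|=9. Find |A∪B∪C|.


|A∪B∪C| = 46+52+59-25-12-22+9 = 107

|A∪B∪C| = 107


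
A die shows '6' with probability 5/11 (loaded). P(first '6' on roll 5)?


Geometric: P(X=5) = (1-p)^(k-1)×p = (6/11)^4×5/11 = 6480/161051

P(X=5) = 6480/161051 ≈ 4.02%


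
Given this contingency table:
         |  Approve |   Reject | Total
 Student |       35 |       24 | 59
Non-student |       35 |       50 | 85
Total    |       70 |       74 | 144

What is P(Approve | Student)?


P(Approve | Student) = 35/(35+24) = 35/59

P(Approve|Student) = 35/59 ≈ 59.32%


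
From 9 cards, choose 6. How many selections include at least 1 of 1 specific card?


Complement: C(9,6) - C(8,6) = 84 - 28 = 56

56


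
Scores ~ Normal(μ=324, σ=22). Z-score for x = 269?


z = (x - μ)/σ = (269 - 324)/22 = -2.5

z = -2.5


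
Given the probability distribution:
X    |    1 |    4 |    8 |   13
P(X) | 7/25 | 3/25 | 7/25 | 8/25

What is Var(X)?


E[X] = 179/25
E[X²] = 371/5
Var(X) = E[X²] - (E[X])² = 371/5 - 32041/625 = 14334/625

Var(X) = 14334/625 ≈ 22.9344


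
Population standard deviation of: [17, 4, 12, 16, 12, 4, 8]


Mean = 73/7
  (17-73/7)²=2116/49
  (4-73/7)²=2025/49
  (12-73/7)²=121/49
  (16-73/7)²=1521/49
  (12-73/7)²=121/49
  (4-73/7)²=2025/49
  (8-73/7)²=289/49
Σ(x-μ)² = 1174/7
σ² = (1174/7)/7 = 1174/49

σ = √(1174/49) ≈ 4.8948


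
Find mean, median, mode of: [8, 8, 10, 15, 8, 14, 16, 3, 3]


Sorted: [3, 3, 8, 8, 8, 10, 14, 15, 16]
Mean = 85/9
Median = 8
Freq: {8: 3, 10: 1, 15: 1, 14: 1, 16: 1, 3: 2}
Mode: [8]

Mean=85/9, Median=8, Mode=8


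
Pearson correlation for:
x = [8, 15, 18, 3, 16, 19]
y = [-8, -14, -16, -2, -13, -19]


n=6, Σx=79, Σy=-72, Σxy=-1137, Σx²=1239, Σy²=1050
r = (6×(-1137) - 79×(-72))/√((6×1239 - 79²)(6×1050 - (-72)²))
= -1134/√(1193×1116) = -1134/√1331388 ≈ -1134/1153.8579 ≈ -0.9828

r ≈ -0.9828


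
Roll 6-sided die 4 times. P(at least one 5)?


P(no 5)^4 = (5/6)^4 = 625/1296
P(≥1) = 1 - 625/1296 = 671/1296

P = 671/1296 ≈ 51.77%


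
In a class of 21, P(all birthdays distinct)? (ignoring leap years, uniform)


P(all different) = Π(365-i)/365 for i=0..20
= (365/365)×(364/365)×...×(345/365)
= 0.556312

P ≈ 0.5563 ≈ 55.63%


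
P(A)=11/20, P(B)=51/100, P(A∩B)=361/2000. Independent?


P(A)×P(B) = 561/2000
P(A∩B) = 361/2000
Not equal → NOT independent

No, not independent


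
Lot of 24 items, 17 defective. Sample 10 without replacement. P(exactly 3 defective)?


Hypergeometric: C(17,3)×C(7,7)/C(24,10)
= 680×1/1961256 = 5/14421

P(X=3) = 5/14421 ≈ 0.03%


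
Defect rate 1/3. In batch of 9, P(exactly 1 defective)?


Binomial: P(X=1) = C(9,1)×p^1×(1-p)^8
= 9 × 1/3 × 256/6561 = 256/2187

P(X=1) = 256/2187 ≈ 11.71%


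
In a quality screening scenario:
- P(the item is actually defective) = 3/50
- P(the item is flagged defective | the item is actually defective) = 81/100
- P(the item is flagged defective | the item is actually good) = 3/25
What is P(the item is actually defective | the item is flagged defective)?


Using Bayes' theorem:
P(A|B) = P(B|A)·P(A) / P(B)

P(the item is flagged defective) = 81/100 × 3/50 + 3/25 × 47/50
= 243/5000 + 141/1250 = 807/5000

P(the item is actually defective|the item is flagged defective) = (243/5000) / (807/5000) = 81/269

P(the item is actually defective|the item is flagged defective) = 81/269 ≈ 30.11%


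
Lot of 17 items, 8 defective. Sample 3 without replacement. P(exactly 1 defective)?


Hypergeometric: C(8,1)×C(9,2)/C(17,3)
= 8×36/680 = 36/85

P(X=1) = 36/85 ≈ 42.35%


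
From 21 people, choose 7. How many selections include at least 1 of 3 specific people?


Complement: C(21,7) - C(18,7) = 116280 - 31824 = 84456

84456


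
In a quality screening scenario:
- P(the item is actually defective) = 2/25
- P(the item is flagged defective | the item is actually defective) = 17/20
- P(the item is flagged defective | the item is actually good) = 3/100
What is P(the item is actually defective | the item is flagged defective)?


Using Bayes' theorem:
P(A|B) = P(B|A)·P(A) / P(B)

P(the item is flagged defective) = 17/20 × 2/25 + 3/100 × 23/25
= 17/250 + 69/2500 = 239/2500

P(the item is actually defective|the item is flagged defective) = (17/250) / (239/2500) = 170/239

P(the item is actually defective|the item is flagged defective) = 170/239 ≈ 71.13%


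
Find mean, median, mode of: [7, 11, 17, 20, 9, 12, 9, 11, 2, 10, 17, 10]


Sorted: [2, 7, 9, 9, 10, 10, 11, 11, 12, 17, 17, 20]
Mean = 135/12 = 45/4
Median = 21/2
Freq: {7: 1, 11: 2, 17: 2, 20: 1, 9: 2, 12: 1, 2: 1, 10: 2}
Mode: [9, 10, 11, 17]

Mean=45/4, Median=21/2, Mode=[9, 10, 11, 17]


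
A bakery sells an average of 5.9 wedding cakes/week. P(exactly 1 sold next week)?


Poisson(λ=5.9): P(X=1) = e^(-λ)×λ^k/k!
= e^(-5.9) × 5.9^1 / 1!
≈ 0.002739444819 × 5.9 / 1 ≈ 0.016163

P(X=1) ≈ 0.016163 ≈ 1.62%


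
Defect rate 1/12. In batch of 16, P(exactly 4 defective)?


Binomial: P(X=4) = C(16,4)×p^4×(1-p)^12
= 1820 × 1/20736 × 3138428376721/8916100448256 = 1427984911408055/46221064723759104

P(X=4) = 1427984911408055/46221064723759104 ≈ 3.09%


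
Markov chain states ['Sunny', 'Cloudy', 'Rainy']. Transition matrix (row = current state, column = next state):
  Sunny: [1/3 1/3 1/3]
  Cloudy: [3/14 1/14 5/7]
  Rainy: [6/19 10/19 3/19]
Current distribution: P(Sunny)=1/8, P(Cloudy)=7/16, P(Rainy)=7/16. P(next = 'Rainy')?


P(next=Rainy) = Σᵢ P(now=i)×P(i→Rainy)
= 1/8×1/3 + 7/16×5/7 + 7/16×3/19
= 1/24 + 5/16 + 21/304 = 193/456

P = 193/456 ≈ 0.4232


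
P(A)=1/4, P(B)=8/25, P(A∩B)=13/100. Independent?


P(A)×P(B) = 2/25
P(A∩B) = 13/100
Not equal → NOT independent

No, not independent


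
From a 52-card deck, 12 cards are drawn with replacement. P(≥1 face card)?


P(not a face card) = 40/52 = 10/13
P(none in 12 draws) = (10/13)^12 = 1000000000000/23298085122481
P(≥1 face card) = 1 - 1000000000000/23298085122481 = 22298085122481/23298085122481

P = 22298085122481/23298085122481 ≈ 95.71%


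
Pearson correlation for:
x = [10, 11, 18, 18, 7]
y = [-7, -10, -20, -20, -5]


n=5, Σx=64, Σy=-62, Σxy=-935, Σx²=918, Σy²=974
r = (5×(-935) - 64×(-62))/√((5×918 - 64²)(5×974 - (-62)²))
= -707/√(494×1026) = -707/√506844 ≈ -707/711.9298 ≈ -0.9931

r ≈ -0.9931


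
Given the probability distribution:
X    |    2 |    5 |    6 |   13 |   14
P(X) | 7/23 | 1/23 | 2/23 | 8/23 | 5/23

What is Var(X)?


E[X] = 205/23
E[X²] = 2457/23
Var(X) = E[X²] - (E[X])² = 2457/23 - 42025/529 = 14486/529

Var(X) = 14486/529 ≈ 27.3837


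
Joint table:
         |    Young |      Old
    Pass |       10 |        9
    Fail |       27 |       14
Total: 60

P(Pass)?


P(Pass) = (10+9)/60 = 19/60

P(Pass) = 19/60 ≈ 31.67%


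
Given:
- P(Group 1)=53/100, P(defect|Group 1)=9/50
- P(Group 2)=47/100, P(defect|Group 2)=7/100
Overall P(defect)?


P(B) = Σ P(B|Aᵢ)×P(Aᵢ)
  9/50×53/100 = 477/5000
  7/100×47/100 = 329/10000
Sum = 1283/10000

P(defect) = 1283/10000 ≈ 12.83%


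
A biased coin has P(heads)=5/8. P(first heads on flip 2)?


Geometric: P(X=2) = (1-p)^(k-1)×p = (3/8)^1×5/8 = 15/64

P(X=2) = 15/64 ≈ 23.44%


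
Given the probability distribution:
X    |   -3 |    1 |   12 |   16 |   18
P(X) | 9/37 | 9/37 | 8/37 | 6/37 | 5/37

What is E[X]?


E[X] = Σ x·P(X=x)
= (-3)×(9/37) + (1)×(9/37) + (12)×(8/37) + (16)×(6/37) + (18)×(5/37)
= 264/37

E[X] = 264/37


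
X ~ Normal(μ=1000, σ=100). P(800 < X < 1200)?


z₁=(800-1000)/100=-2.0, z₂=(1200-1000)/100=2.0
P = Φ(2.0) - Φ(-2.0) = 0.977250 - 0.022750 = 0.954500 ≈ 0.9545

P(800 < X < 1200) ≈ 0.9545


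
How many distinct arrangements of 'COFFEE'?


Letters: 6, freq: {'C': 1, 'O': 1, 'F': 2, 'E': 2}
6!/(1!×1!×2!×2!) = 720/4 = 180

180


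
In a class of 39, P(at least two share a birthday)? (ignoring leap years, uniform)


P(all different) = Π(365-i)/365 for i=0..38
= 0.121780
P(match) = 1 - 0.121780 = 0.878220

P ≈ 0.8782 ≈ 87.82%


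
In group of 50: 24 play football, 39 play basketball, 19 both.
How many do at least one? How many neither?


|A∪B| = 24+39-19 = 44
Neither = 50-44 = 6

At least one: 44; Neither: 6


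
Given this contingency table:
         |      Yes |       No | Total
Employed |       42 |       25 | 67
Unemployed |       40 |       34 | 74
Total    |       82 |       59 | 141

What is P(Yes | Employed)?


P(Yes | Employed) = 42/(42+25) = 42/67

P(Yes|Employed) = 42/67 ≈ 62.69%


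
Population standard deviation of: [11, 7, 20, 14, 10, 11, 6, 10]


Mean = 89/8
  (11-89/8)²=1/64
  (7-89/8)²=1089/64
  (20-89/8)²=5041/64
  (14-89/8)²=529/64
  (10-89/8)²=81/64
  (11-89/8)²=1/64
  (6-89/8)²=1681/64
  (10-89/8)²=81/64
Σ(x-μ)² = 1063/8
σ² = (1063/8)/8 = 1063/64

σ = √(1063/64) ≈ 4.0755


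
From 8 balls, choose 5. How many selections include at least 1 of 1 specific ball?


Complement: C(8,5) - C(7,5) = 56 - 21 = 35

35


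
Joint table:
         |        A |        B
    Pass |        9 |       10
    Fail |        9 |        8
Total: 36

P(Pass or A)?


P(Pass∨A) = P(Pass) + P(A) - P(Pass∧A)
= (19 + 18 - 9)/36 = 28/36 = 7/9

P = 7/9 ≈ 77.78%


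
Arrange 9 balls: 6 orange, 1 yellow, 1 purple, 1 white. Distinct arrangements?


9!/(6!×1!×1!×1!) = 504

504


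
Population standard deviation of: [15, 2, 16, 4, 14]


Mean = 51/5
  (15-51/5)²=576/25
  (2-51/5)²=1681/25
  (16-51/5)²=841/25
  (4-51/5)²=961/25
  (14-51/5)²=361/25
Σ(x-μ)² = 884/5
σ² = (884/5)/5 = 884/25

σ = √(884/25) ≈ 5.9464


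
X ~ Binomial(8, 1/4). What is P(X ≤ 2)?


P(X ≤ 2) = Σ P(X=i) for i=0..2
P(X=0) = 6561/65536
P(X=1) = 2187/8192
P(X=2) = 5103/16384
Sum = 44469/65536

P(X ≤ 2) = 44469/65536 ≈ 67.85%


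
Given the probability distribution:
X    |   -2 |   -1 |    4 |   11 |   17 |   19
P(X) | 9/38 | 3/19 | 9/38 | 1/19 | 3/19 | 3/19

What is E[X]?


E[X] = Σ x·P(X=x)
= (-2)×(9/38) + (-1)×(3/19) + (4)×(9/38) + (11)×(1/19) + (17)×(3/19) + (19)×(3/19)
= 125/19

E[X] = 125/19


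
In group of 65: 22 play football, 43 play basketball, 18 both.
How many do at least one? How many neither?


|A∪B| = 22+43-18 = 47
Neither = 65-47 = 18

At least one: 47; Neither: 18


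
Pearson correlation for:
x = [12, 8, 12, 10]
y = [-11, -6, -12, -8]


n=4, Σx=42, Σy=-37, Σxy=-404, Σx²=452, Σy²=365
r = (4×(-404) - 42×(-37))/√((4×452 - 42²)(4×365 - (-37)²))
= -62/√(44×91) = -62/√4004 ≈ -62/63.2772 ≈ -0.9798

r ≈ -0.9798


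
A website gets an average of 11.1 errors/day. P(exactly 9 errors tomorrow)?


Poisson(λ=11.1): P(X=9) = e^(-λ)×λ^k/k!
= e^(-11.1) × 11.1^9 / 9!
≈ 1.511232382e-05 × 2558036924.39 / 362880 ≈ 0.106531

P(X=9) ≈ 0.106531 ≈ 10.65%


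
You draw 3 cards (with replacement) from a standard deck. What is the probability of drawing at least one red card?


P(not a red card) = 26/52 = 1/2
P(none in 3 draws) = (1/2)^3 = 1/8
P(≥1 red card) = 1 - 1/8 = 7/8

P = 7/8 ≈ 87.50%


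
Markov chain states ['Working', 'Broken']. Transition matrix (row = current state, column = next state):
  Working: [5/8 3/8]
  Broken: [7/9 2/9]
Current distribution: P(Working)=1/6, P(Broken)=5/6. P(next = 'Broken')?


P(next=Broken) = Σᵢ P(now=i)×P(i→Broken)
= 1/6×3/8 + 5/6×2/9
= 1/16 + 5/27 = 107/432

P = 107/432 ≈ 0.2477


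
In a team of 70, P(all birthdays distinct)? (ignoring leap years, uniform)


P(all different) = Π(365-i)/365 for i=0..69
= (365/365)×(364/365)×...×(296/365)
= 0.000840

P ≈ 0.0008 ≈ 0.08%


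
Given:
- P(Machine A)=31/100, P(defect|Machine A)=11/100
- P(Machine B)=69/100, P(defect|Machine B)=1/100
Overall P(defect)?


P(B) = Σ P(B|Aᵢ)×P(Aᵢ)
  11/100×31/100 = 341/10000
  1/100×69/100 = 69/10000
Sum = 41/1000

P(defect) = 41/1000 ≈ 4.10%


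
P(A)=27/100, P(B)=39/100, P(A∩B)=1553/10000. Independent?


P(A)×P(B) = 1053/10000
P(A∩B) = 1553/10000
Not equal → NOT independent

No, not independent


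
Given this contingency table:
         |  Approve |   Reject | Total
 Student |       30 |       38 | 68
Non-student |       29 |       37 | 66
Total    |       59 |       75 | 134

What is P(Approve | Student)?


P(Approve | Student) = 30/(30+38) = 30/68 = 15/34

P(Approve|Student) = 15/34 ≈ 44.12%


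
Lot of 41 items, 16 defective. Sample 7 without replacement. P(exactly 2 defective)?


Hypergeometric: C(16,2)×C(25,5)/C(41,7)
= 120×53130/22481940 = 106260/374699

P(X=2) = 106260/374699 ≈ 28.36%


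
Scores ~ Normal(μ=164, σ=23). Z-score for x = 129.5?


z = (x - μ)/σ = (129.5 - 164)/23 = -1.5

z = -1.5


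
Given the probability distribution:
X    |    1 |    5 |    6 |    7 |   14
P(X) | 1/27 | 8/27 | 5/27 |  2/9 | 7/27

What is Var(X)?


E[X] = 211/27
E[X²] = 2047/27
Var(X) = E[X²] - (E[X])² = 2047/27 - 44521/729 = 10748/729

Var(X) = 10748/729 ≈ 14.7435


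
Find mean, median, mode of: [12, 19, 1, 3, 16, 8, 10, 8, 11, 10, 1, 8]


Sorted: [1, 1, 3, 8, 8, 8, 10, 10, 11, 12, 16, 19]
Mean = 107/12
Median = 9
Freq: {12: 1, 19: 1, 1: 2, 3: 1, 16: 1, 8: 3, 10: 2, 11: 1}
Mode: [8]

Mean=107/12, Median=9, Mode=8


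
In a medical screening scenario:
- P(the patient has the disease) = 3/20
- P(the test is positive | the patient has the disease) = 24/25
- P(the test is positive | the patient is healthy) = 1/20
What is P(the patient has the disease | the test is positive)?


Using Bayes' theorem:
P(A|B) = P(B|A)·P(A) / P(B)

P(the test is positive) = 24/25 × 3/20 + 1/20 × 17/20
= 18/125 + 17/400 = 373/2000

P(the patient has the disease|the test is positive) = (18/125) / (373/2000) = 288/373

P(the patient has the disease|the test is positive) = 288/373 ≈ 77.21%


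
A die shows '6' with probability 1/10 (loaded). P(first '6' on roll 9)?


Geometric: P(X=9) = (1-p)^(k-1)×p = (9/10)^8×1/10 = 43046721/1000000000

P(X=9) = 43046721/1000000000 ≈ 4.30%


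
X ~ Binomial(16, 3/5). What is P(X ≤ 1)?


P(X ≤ 1) = Σ P(X=i) for i=0..1
P(X=0) = 65536/152587890625
P(X=1) = 1572864/152587890625
Sum = 65536/6103515625

P(X ≤ 1) = 65536/6103515625 ≈ 0.00%


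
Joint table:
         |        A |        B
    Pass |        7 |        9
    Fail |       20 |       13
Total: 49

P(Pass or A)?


P(Pass∨A) = P(Pass) + P(A) - P(Pass∧A)
= (16 + 27 - 7)/49 = 36/49

P = 36/49 ≈ 73.47%


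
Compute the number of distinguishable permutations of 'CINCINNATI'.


Letters: 10, freq: {'C': 2, 'I': 3, 'N': 3, 'A': 1, 'T': 1}
10!/(2!×3!×3!×1!×1!) = 3628800/72 = 50400

50400


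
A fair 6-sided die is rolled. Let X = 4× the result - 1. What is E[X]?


E[die] = (1+6)/2 = 7/2
E[X] = 4×7/2 - 1 = 13

E[X] = 13


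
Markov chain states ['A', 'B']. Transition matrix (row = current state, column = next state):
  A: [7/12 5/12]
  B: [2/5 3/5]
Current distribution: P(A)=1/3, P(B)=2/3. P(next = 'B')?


P(next=B) = Σᵢ P(now=i)×P(i→B)
= 1/3×5/12 + 2/3×3/5
= 5/36 + 2/5 = 97/180

P = 97/180 ≈ 0.5389


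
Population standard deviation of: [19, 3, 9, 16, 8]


Mean = 55/5 = 11
  (19-11)²=64
  (3-11)²=64
  (9-11)²=4
  (16-11)²=25
  (8-11)²=9
Σ(x-μ)² = 166
σ² = 166/5

σ = √(166/5) ≈ 5.7619


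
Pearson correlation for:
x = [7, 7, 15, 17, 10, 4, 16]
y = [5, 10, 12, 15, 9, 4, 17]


n=7, Σx=76, Σy=72, Σxy=918, Σx²=984, Σy²=880
r = (7×918 - 76×72)/√((7×984 - 76²)(7×880 - 72²))
= 954/√(1112×976) = 954/√1085312 ≈ 954/1041.7831 ≈ 0.9157

r ≈ 0.9157


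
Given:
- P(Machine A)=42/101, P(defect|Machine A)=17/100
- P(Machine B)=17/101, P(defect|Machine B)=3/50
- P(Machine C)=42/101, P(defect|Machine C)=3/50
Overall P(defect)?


P(B) = Σ P(B|Aᵢ)×P(Aᵢ)
  17/100×42/101 = 357/5050
  3/50×17/101 = 51/5050
  3/50×42/101 = 63/2525
Sum = 267/2525

P(defect) = 267/2525 ≈ 10.57%


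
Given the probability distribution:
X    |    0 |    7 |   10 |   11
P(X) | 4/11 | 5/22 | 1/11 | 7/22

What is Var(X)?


E[X] = 6
E[X²] = 646/11
Var(X) = E[X²] - (E[X])² = 646/11 - 36 = 250/11

Var(X) = 250/11 ≈ 22.7273


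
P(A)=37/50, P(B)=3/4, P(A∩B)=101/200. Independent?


P(A)×P(B) = 111/200
P(A∩B) = 101/200
Not equal → NOT independent

No, not independent


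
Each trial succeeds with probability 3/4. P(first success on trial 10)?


Geometric: P(X=10) = (1-p)^(k-1)×p = (1/4)^9×3/4 = 3/1048576

P(X=10) = 3/1048576 ≈ 0.00%


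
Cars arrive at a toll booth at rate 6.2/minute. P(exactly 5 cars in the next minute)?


Poisson(λ=6.2): P(X=5) = e^(-λ)×λ^k/k!
= e^(-6.2) × 6.2^5 / 5!
≈ 0.002029430636 × 9161.32832 / 120 ≈ 0.154936

P(X=5) ≈ 0.154936 ≈ 15.49%


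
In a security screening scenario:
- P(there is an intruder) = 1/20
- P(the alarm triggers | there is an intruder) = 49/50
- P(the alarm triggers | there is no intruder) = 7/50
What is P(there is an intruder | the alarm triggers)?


Using Bayes' theorem:
P(A|B) = P(B|A)·P(A) / P(B)

P(the alarm triggers) = 49/50 × 1/20 + 7/50 × 19/20
= 49/1000 + 133/1000 = 91/500

P(there is an intruder|the alarm triggers) = (49/1000) / (91/500) = 7/26

P(there is an intruder|the alarm triggers) = 7/26 ≈ 26.92%


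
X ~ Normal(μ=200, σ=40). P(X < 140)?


z = (140-200)/40 = -1.5
P(Z < -1.5) = 0.0668

P(X < 140) ≈ 0.0668


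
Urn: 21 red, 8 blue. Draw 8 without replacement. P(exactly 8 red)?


Hypergeometric: C(21,8)×C(8,0)/C(29,8)
= 203490×1/4292145 = 4522/95381

P(X=8) = 4522/95381 ≈ 4.74%


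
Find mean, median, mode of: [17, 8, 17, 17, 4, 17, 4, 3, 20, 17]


Sorted: [3, 4, 4, 8, 17, 17, 17, 17, 17, 20]
Mean = 124/10 = 62/5
Median = 17
Freq: {17: 5, 8: 1, 4: 2, 3: 1, 20: 1}
Mode: [17]

Mean=62/5, Median=17, Mode=17


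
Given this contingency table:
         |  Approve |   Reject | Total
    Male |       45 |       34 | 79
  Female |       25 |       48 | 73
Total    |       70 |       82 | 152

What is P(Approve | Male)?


P(Approve | Male) = 45/(45+34) = 45/79

P(Approve|Male) = 45/79 ≈ 56.96%


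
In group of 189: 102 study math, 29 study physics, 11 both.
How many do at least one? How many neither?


|A∪B| = 102+29-11 = 120
Neither = 189-120 = 69

At least one: 120; Neither: 69


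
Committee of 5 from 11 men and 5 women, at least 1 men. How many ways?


Count by #men:
  1M,4W: C(11,1)×C(5,4)=55
  2M,3W: C(11,2)×C(5,3)=550
  3M,2W: C(11,3)×C(5,2)=1650
  4M,1W: C(11,4)×C(5,1)=1650
  5M,0W: C(11,5)×C(5,0)=462
Total = 4367

4367


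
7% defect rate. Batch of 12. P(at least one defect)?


P(all good) = (93/100)^12 = 418596297479370673535601/1000000000000000000000000
P(≥1 defect) = 581403702520629326464399/1000000000000000000000000

P = 581403702520629326464399/1000000000000000000000000 ≈ 58.14%


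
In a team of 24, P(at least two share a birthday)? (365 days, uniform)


P(all different) = Π(365-i)/365 for i=0..23
= 0.461656
P(match) = 1 - 0.461656 = 0.538344

P ≈ 0.5383 ≈ 53.83%


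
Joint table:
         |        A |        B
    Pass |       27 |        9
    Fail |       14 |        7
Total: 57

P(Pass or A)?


P(Pass∨A) = P(Pass) + P(A) - P(Pass∧A)
= (36 + 41 - 27)/57 = 50/57

P = 50/57 ≈ 87.72%


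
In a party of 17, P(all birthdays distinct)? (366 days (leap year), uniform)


P(all different) = Π(366-i)/366 for i=0..16
= (366/366)×(365/366)×...×(350/366)
= 0.685712

P ≈ 0.6857 ≈ 68.57%


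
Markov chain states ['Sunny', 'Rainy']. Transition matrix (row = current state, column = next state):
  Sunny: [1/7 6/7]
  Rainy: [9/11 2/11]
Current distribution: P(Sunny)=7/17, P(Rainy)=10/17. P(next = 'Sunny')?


P(next=Sunny) = Σᵢ P(now=i)×P(i→Sunny)
= 7/17×1/7 + 10/17×9/11
= 1/17 + 90/187 = 101/187

P = 101/187 ≈ 0.5401


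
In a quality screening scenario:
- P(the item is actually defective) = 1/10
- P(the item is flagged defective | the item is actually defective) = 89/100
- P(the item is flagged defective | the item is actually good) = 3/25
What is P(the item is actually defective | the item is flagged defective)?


Using Bayes' theorem:
P(A|B) = P(B|A)·P(A) / P(B)

P(the item is flagged defective) = 89/100 × 1/10 + 3/25 × 9/10
= 89/1000 + 27/250 = 197/1000

P(the item is actually defective|the item is flagged defective) = (89/1000) / (197/1000) = 89/197

P(the item is actually defective|the item is flagged defective) = 89/197 ≈ 45.18%


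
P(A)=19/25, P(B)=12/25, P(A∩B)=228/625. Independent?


P(A)×P(B) = 228/625
P(A∩B) = 228/625
Equal ✓ → Independent

Yes, independent


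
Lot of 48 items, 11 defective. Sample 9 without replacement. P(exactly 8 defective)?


Hypergeometric: C(11,8)×C(37,1)/C(48,9)
= 165×37/1677106640 = 111/30492848

P(X=8) = 111/30492848 ≈ 0.00%


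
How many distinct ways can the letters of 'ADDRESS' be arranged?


Letters: 7, freq: {'A': 1, 'D': 2, 'R': 1, 'E': 1, 'S': 2}
7!/(1!×2!×1!×1!×2!) = 5040/4 = 1260

1260


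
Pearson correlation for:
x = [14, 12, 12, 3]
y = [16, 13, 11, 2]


n=4, Σx=41, Σy=42, Σxy=518, Σx²=493, Σy²=550
r = (4×518 - 41×42)/√((4×493 - 41²)(4×550 - 42²))
= 350/√(291×436) = 350/√126876 ≈ 350/356.1966 ≈ 0.9826

r ≈ 0.9826


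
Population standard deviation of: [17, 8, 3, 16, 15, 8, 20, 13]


Mean = 100/8 = 25/2
  (17-25/2)²=81/4
  (8-25/2)²=81/4
  (3-25/2)²=361/4
  (16-25/2)²=49/4
  (15-25/2)²=25/4
  (8-25/2)²=81/4
  (20-25/2)²=225/4
  (13-25/2)²=1/4
Σ(x-μ)² = 226
σ² = 226/8 = 113/4

σ = √(113/4) ≈ 5.3151


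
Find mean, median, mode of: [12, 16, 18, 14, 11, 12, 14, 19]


Sorted: [11, 12, 12, 14, 14, 16, 18, 19]
Mean = 116/8 = 29/2
Median = 14
Freq: {12: 2, 16: 1, 18: 1, 14: 2, 11: 1, 19: 1}
Mode: [12, 14]

Mean=29/2, Median=14, Mode=[12, 14]


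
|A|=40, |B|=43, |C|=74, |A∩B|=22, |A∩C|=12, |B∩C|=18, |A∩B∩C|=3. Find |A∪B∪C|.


|A∪B∪C| = 40+43+74-22-12-18+3 = 108

|A∪B∪C| = 108


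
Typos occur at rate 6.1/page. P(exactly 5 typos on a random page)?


Poisson(λ=6.1): P(X=5) = e^(-λ)×λ^k/k!
= e^(-6.1) × 6.1^5 / 5!
≈ 0.002242867719 × 8445.96301 / 120 ≈ 0.157860

P(X=5) ≈ 0.157860 ≈ 15.79%


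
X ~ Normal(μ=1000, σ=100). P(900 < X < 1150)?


z₁=(900-1000)/100=-1.0, z₂=(1150-1000)/100=1.5
P = Φ(1.5) - Φ(-1.0) = 0.933193 - 0.158655 = 0.774538 ≈ 0.7745

P(900 < X < 1150) ≈ 0.7745


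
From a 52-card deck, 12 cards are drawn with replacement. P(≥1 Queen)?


P(not a Queen) = 48/52 = 12/13
P(none in 12 draws) = (12/13)^12 = 8916100448256/23298085122481
P(≥1 Queen) = 1 - 8916100448256/23298085122481 = 14381984674225/23298085122481

P = 14381984674225/23298085122481 ≈ 61.73%


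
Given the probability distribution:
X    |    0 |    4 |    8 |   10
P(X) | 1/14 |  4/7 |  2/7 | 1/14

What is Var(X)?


E[X] = 37/7
E[X²] = 242/7
Var(X) = E[X²] - (E[X])² = 242/7 - 1369/49 = 325/49

Var(X) = 325/49 ≈ 6.6327


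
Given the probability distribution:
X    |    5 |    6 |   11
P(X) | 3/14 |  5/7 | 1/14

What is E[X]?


E[X] = Σ x·P(X=x)
= (5)×(3/14) + (6)×(5/7) + (11)×(1/14)
= 43/7

E[X] = 43/7


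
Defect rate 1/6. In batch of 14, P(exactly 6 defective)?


Binomial: P(X=6) = C(14,6)×p^6×(1-p)^8
= 3003 × 1/46656 × 390625/1679616 = 391015625/26121388032

P(X=6) = 391015625/26121388032 ≈ 1.50%


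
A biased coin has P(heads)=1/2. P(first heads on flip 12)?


Geometric: P(X=12) = (1-p)^(k-1)×p = (1/2)^11×1/2 = 1/4096

P(X=12) = 1/4096 ≈ 0.02%


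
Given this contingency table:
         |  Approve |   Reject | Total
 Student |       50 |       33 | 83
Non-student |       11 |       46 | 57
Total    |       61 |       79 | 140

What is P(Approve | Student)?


P(Approve | Student) = 50/(50+33) = 50/83

P(Approve|Student) = 50/83 ≈ 60.24%


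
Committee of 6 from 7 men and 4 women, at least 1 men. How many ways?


Count by #men:
  2M,4W: C(7,2)×C(4,4)=21
  3M,3W: C(7,3)×C(4,3)=140
  4M,2W: C(7,4)×C(4,2)=210
  5M,1W: C(7,5)×C(4,1)=84
  6M,0W: C(7,6)×C(4,0)=7
Total = 462

462


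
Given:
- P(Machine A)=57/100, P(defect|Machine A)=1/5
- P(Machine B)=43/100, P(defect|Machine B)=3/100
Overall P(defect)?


P(B) = Σ P(B|Aᵢ)×P(Aᵢ)
  1/5×57/100 = 57/500
  3/100×43/100 = 129/10000
Sum = 1269/10000

P(defect) = 1269/10000 ≈ 12.69%


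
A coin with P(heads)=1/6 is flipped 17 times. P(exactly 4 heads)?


Binomial: P(X=4) = C(17,4)×p^4×(1-p)^13
= 2380 × 1/1296 × 1220703125/13060694016 = 726318359375/4231664861184

P(X=4) = 726318359375/4231664861184 ≈ 17.16%


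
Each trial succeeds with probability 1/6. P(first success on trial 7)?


Geometric: P(X=7) = (1-p)^(k-1)×p = (5/6)^6×1/6 = 15625/279936

P(X=7) = 15625/279936 ≈ 5.58%


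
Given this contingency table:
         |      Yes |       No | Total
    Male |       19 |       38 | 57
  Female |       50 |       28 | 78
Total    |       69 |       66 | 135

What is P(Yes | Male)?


P(Yes | Male) = 19/(19+38) = 19/57 = 1/3

P(Yes|Male) = 1/3 ≈ 33.33%


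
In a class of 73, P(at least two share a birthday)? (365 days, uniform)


P(all different) = Π(365-i)/365 for i=0..72
= 0.000439
P(match) = 1 - 0.000439 = 0.999561

P ≈ 0.9996 ≈ 99.96%


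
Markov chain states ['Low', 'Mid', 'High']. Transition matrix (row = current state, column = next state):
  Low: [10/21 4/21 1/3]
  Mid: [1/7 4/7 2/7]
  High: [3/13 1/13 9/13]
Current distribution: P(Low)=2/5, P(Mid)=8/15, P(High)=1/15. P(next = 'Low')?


P(next=Low) = Σᵢ P(now=i)×P(i→Low)
= 2/5×10/21 + 8/15×1/7 + 1/15×3/13
= 4/21 + 8/105 + 1/65 = 11/39

P = 11/39 ≈ 0.2821


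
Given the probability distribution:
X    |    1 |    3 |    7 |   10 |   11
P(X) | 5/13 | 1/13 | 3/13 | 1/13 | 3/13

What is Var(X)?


E[X] = 72/13
E[X²] = 48
Var(X) = E[X²] - (E[X])² = 48 - 5184/169 = 2928/169

Var(X) = 2928/169 ≈ 17.3254


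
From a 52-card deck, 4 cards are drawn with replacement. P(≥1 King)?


P(not a King) = 48/52 = 12/13
P(none in 4 draws) = (12/13)^4 = 20736/28561
P(≥1 King) = 1 - 20736/28561 = 7825/28561

P = 7825/28561 ≈ 27.40%


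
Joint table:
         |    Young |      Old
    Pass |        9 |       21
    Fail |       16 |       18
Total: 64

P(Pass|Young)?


P(Pass|Young) = 9/(9+16) = 9/25

P = 9/25 ≈ 36.00%


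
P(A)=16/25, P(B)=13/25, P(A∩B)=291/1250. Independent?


P(A)×P(B) = 208/625
P(A∩B) = 291/1250
Not equal → NOT independent

No, not independent


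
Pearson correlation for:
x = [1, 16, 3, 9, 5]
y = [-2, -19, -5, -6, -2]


n=5, Σx=34, Σy=-34, Σxy=-385, Σx²=372, Σy²=430
r = (5×(-385) - 34×(-34))/√((5×372 - 34²)(5×430 - (-34)²))
= -769/√(704×994) = -769/√699776 ≈ -769/836.5262 ≈ -0.9193

r ≈ -0.9193


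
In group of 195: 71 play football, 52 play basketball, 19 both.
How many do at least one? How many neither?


|A∪B| = 71+52-19 = 104
Neither = 195-104 = 91

At least one: 104; Neither: 91


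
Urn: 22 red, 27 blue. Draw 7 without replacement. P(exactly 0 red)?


Hypergeometric: C(22,0)×C(27,7)/C(49,7)
= 1×888030/85900584 = 585/56588

P(X=0) = 585/56588 ≈ 1.03%


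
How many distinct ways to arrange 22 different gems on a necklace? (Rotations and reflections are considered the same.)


Free circular arrangements: rotations and reflections both identified.
(n-1)!/2 = 21!/2 = 51090942171709440000/2 = 25545471085854720000

25545471085854720000


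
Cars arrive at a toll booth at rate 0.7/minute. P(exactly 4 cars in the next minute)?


Poisson(λ=0.7): P(X=4) = e^(-λ)×λ^k/k!
= e^(-0.7) × 0.7^4 / 4!
≈ 0.4965853038 × 0.2401 / 24 ≈ 0.004968

P(X=4) ≈ 0.004968 ≈ 0.50%


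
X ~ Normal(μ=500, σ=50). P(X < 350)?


z = (350-500)/50 = -3.0
P(Z < -3.0) = 0.0013

P(X < 350) ≈ 0.0013


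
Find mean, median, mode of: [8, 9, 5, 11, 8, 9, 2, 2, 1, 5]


Sorted: [1, 2, 2, 5, 5, 8, 8, 9, 9, 11]
Mean = 60/10 = 6
Median = 13/2
Freq: {8: 2, 9: 2, 5: 2, 11: 1, 2: 2, 1: 1}
Mode: [2, 5, 8, 9]

Mean=6, Median=13/2, Mode=[2, 5, 8, 9]


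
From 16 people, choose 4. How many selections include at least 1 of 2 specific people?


Complement: C(16,4) - C(14,4) = 1820 - 1001 = 819

819


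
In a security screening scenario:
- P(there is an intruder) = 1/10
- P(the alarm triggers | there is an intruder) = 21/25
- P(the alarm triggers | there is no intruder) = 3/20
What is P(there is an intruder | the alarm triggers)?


Using Bayes' theorem:
P(A|B) = P(B|A)·P(A) / P(B)

P(the alarm triggers) = 21/25 × 1/10 + 3/20 × 9/10
= 21/250 + 27/200 = 219/1000

P(there is an intruder|the alarm triggers) = (21/250) / (219/1000) = 28/73

P(there is an intruder|the alarm triggers) = 28/73 ≈ 38.36%


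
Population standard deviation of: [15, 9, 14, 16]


Mean = 54/4 = 27/2
  (15-27/2)²=9/4
  (9-27/2)²=81/4
  (14-27/2)²=1/4
  (16-27/2)²=25/4
Σ(x-μ)² = 29
σ² = 29/4

σ = √(29/4) ≈ 2.6926


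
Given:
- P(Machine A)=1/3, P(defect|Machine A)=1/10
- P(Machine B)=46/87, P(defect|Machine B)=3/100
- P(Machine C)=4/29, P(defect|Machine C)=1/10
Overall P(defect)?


P(B) = Σ P(B|Aᵢ)×P(Aᵢ)
  1/10×1/3 = 1/30
  3/100×46/87 = 23/1450
  1/10×4/29 = 2/145
Sum = 137/2175

P(defect) = 137/2175 ≈ 6.30%


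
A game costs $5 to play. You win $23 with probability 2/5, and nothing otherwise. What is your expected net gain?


E[gain] = (23-5)×2/5 + (-5)×3/5
= 36/5 - 3 = 21/5

Expected net gain = $21/5 ≈ $4.20


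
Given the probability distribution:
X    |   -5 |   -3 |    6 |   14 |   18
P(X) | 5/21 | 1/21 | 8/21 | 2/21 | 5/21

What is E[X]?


E[X] = Σ x·P(X=x)
= (-5)×(5/21) + (-3)×(1/21) + (6)×(8/21) + (14)×(2/21) + (18)×(5/21)
= 46/7

E[X] = 46/7


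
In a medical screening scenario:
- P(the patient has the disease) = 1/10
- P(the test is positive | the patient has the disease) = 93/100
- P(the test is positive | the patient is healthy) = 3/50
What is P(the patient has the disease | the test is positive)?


Using Bayes' theorem:
P(A|B) = P(B|A)·P(A) / P(B)

P(the test is positive) = 93/100 × 1/10 + 3/50 × 9/10
= 93/1000 + 27/500 = 147/1000

P(the patient has the disease|the test is positive) = (93/1000) / (147/1000) = 31/49

P(the patient has the disease|the test is positive) = 31/49 ≈ 63.27%


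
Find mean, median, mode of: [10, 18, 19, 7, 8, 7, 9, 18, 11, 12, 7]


Sorted: [7, 7, 7, 8, 9, 10, 11, 12, 18, 18, 19]
Mean = 126/11
Median = 10
Freq: {10: 1, 18: 2, 19: 1, 7: 3, 8: 1, 9: 1, 11: 1, 12: 1}
Mode: [7]

Mean=126/11, Median=10, Mode=7


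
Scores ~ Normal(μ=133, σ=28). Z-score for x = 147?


z = (x - μ)/σ = (147 - 133)/28 = 0.5

z = 0.5


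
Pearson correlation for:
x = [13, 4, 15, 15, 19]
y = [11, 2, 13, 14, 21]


n=5, Σx=66, Σy=61, Σxy=955, Σx²=996, Σy²=931
r = (5×955 - 66×61)/√((5×996 - 66²)(5×931 - 61²))
= 749/√(624×934) = 749/√582816 ≈ 749/763.4239 ≈ 0.9811

r ≈ 0.9811


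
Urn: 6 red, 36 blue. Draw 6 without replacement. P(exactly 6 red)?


Hypergeometric: C(6,6)×C(36,0)/C(42,6)
= 1×1/5245786 = 1/5245786

P(X=6) = 1/5245786 ≈ 0.00%


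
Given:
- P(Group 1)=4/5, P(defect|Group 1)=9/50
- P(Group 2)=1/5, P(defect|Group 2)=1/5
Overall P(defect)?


P(B) = Σ P(B|Aᵢ)×P(Aᵢ)
  9/50×4/5 = 18/125
  1/5×1/5 = 1/25
Sum = 23/125

P(defect) = 23/125 ≈ 18.40%


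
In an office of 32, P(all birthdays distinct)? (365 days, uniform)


P(all different) = Π(365-i)/365 for i=0..31
= (365/365)×(364/365)×...×(334/365)
= 0.246652

P ≈ 0.2467 ≈ 24.67%


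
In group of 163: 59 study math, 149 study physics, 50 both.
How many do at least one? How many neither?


|A∪B| = 59+149-50 = 158
Neither = 163-158 = 5

At least one: 158; Neither: 5


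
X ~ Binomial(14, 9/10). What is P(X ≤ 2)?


P(X ≤ 2) = Σ P(X=i) for i=0..2
P(X=0) = 1/100000000000000
P(X=1) = 63/50000000000000
P(X=2) = 7371/100000000000000
Sum = 3749/50000000000000

P(X ≤ 2) = 3749/50000000000000 ≈ 0.00%


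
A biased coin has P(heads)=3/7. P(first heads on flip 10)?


Geometric: P(X=10) = (1-p)^(k-1)×p = (4/7)^9×3/7 = 786432/282475249

P(X=10) = 786432/282475249 ≈ 0.28%


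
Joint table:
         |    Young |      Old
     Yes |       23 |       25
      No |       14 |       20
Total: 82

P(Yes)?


P(Yes) = (23+25)/82 = 48/82 = 24/41

P(Yes) = 24/41 ≈ 58.54%


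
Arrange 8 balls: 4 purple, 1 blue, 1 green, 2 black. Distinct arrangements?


8!/(4!×1!×1!×2!) = 840

840


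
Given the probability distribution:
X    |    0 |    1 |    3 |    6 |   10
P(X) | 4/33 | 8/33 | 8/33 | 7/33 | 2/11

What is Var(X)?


E[X] = 134/33
E[X²] = 932/33
Var(X) = E[X²] - (E[X])² = 932/33 - 17956/1089 = 12800/1089

Var(X) = 12800/1089 ≈ 11.7539


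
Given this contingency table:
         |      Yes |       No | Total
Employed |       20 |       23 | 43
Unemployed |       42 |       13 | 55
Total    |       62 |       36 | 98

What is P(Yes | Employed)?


P(Yes | Employed) = 20/(20+23) = 20/43

P(Yes|Employed) = 20/43 ≈ 46.51%


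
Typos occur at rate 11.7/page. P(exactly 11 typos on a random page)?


Poisson(λ=11.7): P(X=11) = e^(-λ)×λ^k/k!
= e^(-11.7) × 11.7^11 / 11!
≈ 8.293819161e-06 × 562398921542 / 39916800 ≈ 0.116854

P(X=11) ≈ 0.116854 ≈ 11.69%


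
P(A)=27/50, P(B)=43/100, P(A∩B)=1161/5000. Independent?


P(A)×P(B) = 1161/5000
P(A∩B) = 1161/5000
Equal ✓ → Independent

Yes, independent


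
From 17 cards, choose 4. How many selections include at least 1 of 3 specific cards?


Complement: C(17,4) - C(14,4) = 2380 - 1001 = 1379

1379


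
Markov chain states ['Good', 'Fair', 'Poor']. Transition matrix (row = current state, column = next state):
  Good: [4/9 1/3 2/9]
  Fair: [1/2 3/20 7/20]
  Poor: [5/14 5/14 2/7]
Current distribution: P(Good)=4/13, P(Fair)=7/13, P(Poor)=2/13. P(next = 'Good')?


P(next=Good) = Σᵢ P(now=i)×P(i→Good)
= 4/13×4/9 + 7/13×1/2 + 2/13×5/14
= 16/117 + 7/26 + 5/91 = 755/1638

P = 755/1638 ≈ 0.4609


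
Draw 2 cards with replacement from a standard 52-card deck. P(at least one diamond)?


P(not a diamond) = 39/52 = 3/4
P(none in 2 draws) = (3/4)^2 = 9/16
P(≥1 diamond) = 1 - 9/16 = 7/16

P = 7/16 ≈ 43.75%


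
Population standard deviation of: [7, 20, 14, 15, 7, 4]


Mean = 67/6
  (7-67/6)²=625/36
  (20-67/6)²=2809/36
  (14-67/6)²=289/36
  (15-67/6)²=529/36
  (7-67/6)²=625/36
  (4-67/6)²=1849/36
Σ(x-μ)² = 1121/6
σ² = (1121/6)/6 = 1121/36

σ = √(1121/36) ≈ 5.5802


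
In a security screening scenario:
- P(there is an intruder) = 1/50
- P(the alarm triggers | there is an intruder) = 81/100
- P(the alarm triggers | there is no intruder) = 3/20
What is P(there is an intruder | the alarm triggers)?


Using Bayes' theorem:
P(A|B) = P(B|A)·P(A) / P(B)

P(the alarm triggers) = 81/100 × 1/50 + 3/20 × 49/50
= 81/5000 + 147/1000 = 102/625

P(there is an intruder|the alarm triggers) = (81/5000) / (102/625) = 27/272

P(there is an intruder|the alarm triggers) = 27/272 ≈ 9.93%


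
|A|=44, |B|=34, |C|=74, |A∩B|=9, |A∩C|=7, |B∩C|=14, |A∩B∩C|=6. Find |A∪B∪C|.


|A∪B∪C| = 44+34+74-9-7-14+6 = 128

|A∪B∪C| = 128


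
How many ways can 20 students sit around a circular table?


Circular arrangements of 20 distinct objects: fix one position to break rotational symmetry.
(n-1)! = 19! = 121645100408832000

121645100408832000


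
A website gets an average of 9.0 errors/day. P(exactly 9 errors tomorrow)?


Poisson(λ=9.0): P(X=9) = e^(-λ)×λ^k/k!
= e^(-9.0) × 9.0^9 / 9!
≈ 0.0001234098041 × 387420489 / 362880 ≈ 0.131756

P(X=9) ≈ 0.131756 ≈ 13.18%


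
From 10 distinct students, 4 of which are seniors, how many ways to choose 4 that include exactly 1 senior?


Choose 1 of the 4 seniors and 3 of the other 6 students:
C(4,1)×C(6,3) = 4×20 = 80

80


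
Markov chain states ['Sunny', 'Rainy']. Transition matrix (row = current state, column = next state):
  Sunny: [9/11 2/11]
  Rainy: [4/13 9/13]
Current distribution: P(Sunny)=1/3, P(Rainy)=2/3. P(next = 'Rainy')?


P(next=Rainy) = Σᵢ P(now=i)×P(i→Rainy)
= 1/3×2/11 + 2/3×9/13
= 2/33 + 6/13 = 224/429

P = 224/429 ≈ 0.5221


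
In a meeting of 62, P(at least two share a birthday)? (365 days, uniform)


P(all different) = Π(365-i)/365 for i=0..61
= 0.004090
P(match) = 1 - 0.004090 = 0.995910

P ≈ 0.9959 ≈ 99.59%
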